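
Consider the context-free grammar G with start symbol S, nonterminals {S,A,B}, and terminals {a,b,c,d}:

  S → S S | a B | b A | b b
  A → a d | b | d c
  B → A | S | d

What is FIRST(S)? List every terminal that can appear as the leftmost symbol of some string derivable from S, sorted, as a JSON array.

Compute FIRST by fixpoint:
pass 1:
  A via A→a d: +{a}
  A via A→b: +{b}
  A via A→d c: +{d}
  B via B→A: +{a,b,d}
  S via S→a B: +{a}
  S via S→b A: +{b}
  FIRST(S)={a,b}  FIRST(A)={a,b,d}  FIRST(B)={a,b,d}
pass 2: done
  FIRST(S)={a,b}  FIRST(A)={a,b,d}  FIRST(B)={a,b,d}

FIRST(S) = ["a", "b"]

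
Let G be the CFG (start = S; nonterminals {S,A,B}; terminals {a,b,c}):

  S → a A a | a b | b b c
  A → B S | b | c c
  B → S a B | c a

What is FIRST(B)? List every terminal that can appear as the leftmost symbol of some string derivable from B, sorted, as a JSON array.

FIRST sets, iterate to fixpoint:
pass 1:
  A via A→b: +{b}
  A via A→c c: +{c}
  B via B→c a: +{c}
  S via S→a A a: +{a}
  S via S→b b c: +{b}
  FIRST[S]={a,b}  FIRST[A]={b,c}  FIRST[B]={c}
pass 2:
  B via B→S a B: +{a,b}
  FIRST[S]={a,b}  FIRST[A]={b,c}  FIRST[B]={a,b,c}
pass 3:
  A via A→B S: +{a}
  FIRST[S]={a,b}  FIRST[A]={a,b,c}  FIRST[B]={a,b,c}
pass 4: done
  FIRST[S]={a,b}  FIRST[A]={a,b,c}  FIRST[B]={a,b,c}

FIRST(B) = ["a", "b", "c"]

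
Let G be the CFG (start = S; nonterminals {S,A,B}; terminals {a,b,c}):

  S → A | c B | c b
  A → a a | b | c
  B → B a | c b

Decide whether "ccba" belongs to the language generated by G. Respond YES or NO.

Convert to CNF:
  S -> T0 T0 | T1 B | T1 T2 | b | c
  A -> T0 T0 | b | c
  B -> B T0 | T1 T2
  T0 -> a
  T1 -> c
  T2 -> b

CYK table (by increasing span):
  T[0,0] 'c' = {A,S,T1}  orig:{A,S}
  T[1,1] 'c' = {A,S,T1}  orig:{A,S}
  T[2,2] 'b' = {A,S,T2}  orig:{A,S}
  T[3,3] 'a' = {T0}  orig:{}
  T[0,1] 'cc' = ∅
  T[1,2] 'cb' = {B,S}
  T[2,3] 'ba' = ∅
  T[0,2] 'ccb' = {S}
  T[1,3] 'cba' = {B}
  T[0,3] 'ccba' = {S}

S ∈ T[0,3] ⇒ YES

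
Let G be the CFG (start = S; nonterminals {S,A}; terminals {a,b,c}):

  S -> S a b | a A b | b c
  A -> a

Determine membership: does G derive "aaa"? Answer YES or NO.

CNF form of G:
  S -> S X3 | T0 X4 | T1 T2
  A -> a
  T0 -> a
  T1 -> b
  T2 -> c
  X3 -> T0 T1
  X4 -> A T1

CYK fill:
  [0..0]={A,T0}  "a"  orig:{A}
  [1..1]={A,T0}  "a"  orig:{A}
  [2..2]={A,T0}  "a"  orig:{A}
  [0..1]=∅  "aa"
  [1..2]=∅  "aa"
  [0..2]=∅  "aaa"

S ∉ T[0,2] ⇒ NO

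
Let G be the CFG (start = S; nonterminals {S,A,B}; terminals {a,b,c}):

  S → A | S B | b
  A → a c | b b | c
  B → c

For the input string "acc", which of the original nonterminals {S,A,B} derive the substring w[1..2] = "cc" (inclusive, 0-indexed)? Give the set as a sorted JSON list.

Convert to CNF:
  S -> S B | T0 T1 | T2 T2 | b | c
  A -> T0 T1 | T2 T2 | c
  B -> c
  T0 -> a
  T1 -> c
  T2 -> b

CYK table (by increasing span), restricted to cells inside w[1..2]:
  T[1,1] 'c' = {A,B,S,T1}  orig:{A,B,S}
  T[2,2] 'c' = {A,B,S,T1}  orig:{A,B,S}
  T[1,2] 'cc' = {S}

Original NTs in T[1,2] deriving "cc": ["S"]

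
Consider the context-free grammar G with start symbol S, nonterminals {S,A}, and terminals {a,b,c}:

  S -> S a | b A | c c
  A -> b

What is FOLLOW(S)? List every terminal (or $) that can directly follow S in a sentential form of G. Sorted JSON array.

Compute FIRST by fixpoint:
round 1:
  A via A→b: +{b}
  S via S→b A: +{b}
  S via S→c c: +{c}
  FIRST(S)={b,c}  FIRST(A)={b}
round 2: done
  FIRST(S)={b,c}  FIRST(A)={b}

FOLLOW iteration:
FOLLOW(S) := {$}
[1]
  S→S a: FOLLOW(S) ⊇ FIRST(a) = {a}; new: +{a}
  S→b A: FOLLOW(A) ⊇ FOLLOW(S) ⊇ {$,a}; new: +{$,a}
  FOLLOW[S]={$,a}  FOLLOW[A]={$,a}
[2] (no change)
  FOLLOW[S]={$,a}  FOLLOW[A]={$,a}

FOLLOW(S) = ["$", "a"]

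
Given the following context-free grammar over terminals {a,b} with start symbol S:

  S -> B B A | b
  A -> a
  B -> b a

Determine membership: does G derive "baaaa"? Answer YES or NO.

Convert to CNF:
  S -> B X2 | b
  A -> a
  B -> T0 T1
  T0 -> b
  T1 -> a
  X2 -> B A

CYK fill:
  T[0,0] 'b' = {S,T0}  orig:{S}
  T[1,1] 'a' = {A,T1}  orig:{A}
  T[2,2] 'a' = {A,T1}  orig:{A}
  T[3,3] 'a' = {A,T1}  orig:{A}
  T[4,4] 'a' = {A,T1}  orig:{A}
  T[0,1] 'ba' = {B}
  T[1,2] 'aa' = ∅
  T[2,3] 'aa' = ∅
  T[3,4] 'aa' = ∅
  T[0,2] 'baa' = {X2}  orig:{}
  T[1,3] 'aaa' = ∅
  T[2,4] 'aaa' = ∅
  T[0,3] 'baaa' = ∅
  T[1,4] 'aaaa' = ∅
  T[0,4] 'baaaa' = ∅

S ∉ T[0,4] ⇒ NO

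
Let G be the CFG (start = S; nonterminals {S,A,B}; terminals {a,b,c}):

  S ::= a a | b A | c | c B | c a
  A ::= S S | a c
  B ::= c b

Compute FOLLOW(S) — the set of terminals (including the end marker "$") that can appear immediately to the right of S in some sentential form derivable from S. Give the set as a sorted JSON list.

Compute FIRST by fixpoint:
round 1:
  A via A→a c: +{a}
  B via B→c b: +{c}
  S via S→a a: +{a}
  S via S→b A: +{b}
  S via S→c: +{c}
  FIRST(S)={a,b,c}  FIRST(A)={a}  FIRST(B)={c}
round 2:
  A via A→S S: +{b,c}
  FIRST(S)={a,b,c}  FIRST(A)={a,b,c}  FIRST(B)={c}
round 3: (no change)
  FIRST(S)={a,b,c}  FIRST(A)={a,b,c}  FIRST(B)={c}

Compute FOLLOW by fixpoint:
seed FOLLOW(S) with $
pass 1:
  A→S S: FOLLOW(S) ⊇ FIRST(S) = {a,b,c}; new: +{a,b,c}
  S→b A: FOLLOW(A) ⊇ FOLLOW(S) ⊇ {$,a,b,c}; new: +{$,a,b,c}
  S→c B: FOLLOW(B) ⊇ FOLLOW(S) ⊇ {$,a,b,c}; new: +{$,a,b,c}
  S: {$,a,b,c}  A: {$,a,b,c}  B: {$,a,b,c}
pass 2: (stable)
  S: {$,a,b,c}  A: {$,a,b,c}  B: {$,a,b,c}

FOLLOW(S) = ["$", "a", "b", "c"]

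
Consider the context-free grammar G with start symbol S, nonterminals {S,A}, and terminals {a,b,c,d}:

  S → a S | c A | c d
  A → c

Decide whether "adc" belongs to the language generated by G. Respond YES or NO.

Convert to CNF:
  S -> T0 S | T1 A | T1 T2
  A -> c
  T0 -> a
  T1 -> c
  T2 -> d

CYK table (by increasing span):
  T[0,0] 'a' = {T0}  orig:{}
  T[1,1] 'd' = {T2}  orig:{}
  T[2,2] 'c' = {A,T1}  orig:{A}
  T[0,1] 'ad' = ∅
  T[1,2] 'dc' = ∅
  T[0,2] 'adc' = ∅

S ∉ T[0,2] ⇒ NO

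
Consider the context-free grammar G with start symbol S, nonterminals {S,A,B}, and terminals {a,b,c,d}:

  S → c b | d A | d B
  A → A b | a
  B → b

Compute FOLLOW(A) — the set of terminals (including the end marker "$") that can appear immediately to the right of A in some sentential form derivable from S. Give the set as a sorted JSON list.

Compute FIRST by fixpoint:
round 1:
  A via A→a: +{a}
  B via B→b: +{b}
  S via S→c b: +{c}
  S via S→d A: +{d}
  FIRST[S]={c,d}  FIRST[A]={a}  FIRST[B]={b}
round 2: (stable)
  FIRST[S]={c,d}  FIRST[A]={a}  FIRST[B]={b}

FOLLOW iteration:
seed FOLLOW(S) with $
[1]
  A→A b: FOLLOW(A) ⊇ FIRST(b) = {b}; new: +{b}
  S→d A: FOLLOW(A) ⊇ FOLLOW(S) ⊇ {$}; new: +{$}
  S→d B: FOLLOW(B) ⊇ FOLLOW(S) ⊇ {$}; new: +{$}
  FOLLOW[S]={$}  FOLLOW[A]={$,b}  FOLLOW[B]={$}
[2] (no change)
  FOLLOW[S]={$}  FOLLOW[A]={$,b}  FOLLOW[B]={$}

FOLLOW(A) = ["$", "b"]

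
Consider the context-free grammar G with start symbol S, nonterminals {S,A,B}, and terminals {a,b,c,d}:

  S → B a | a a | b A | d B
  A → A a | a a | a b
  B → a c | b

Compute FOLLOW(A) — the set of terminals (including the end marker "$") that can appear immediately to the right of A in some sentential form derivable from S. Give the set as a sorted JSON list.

FIRST sets, iterate to fixpoint:
round 1:
  A via A→a a: +{a}
  B via B→a c: +{a}
  B via B→b: +{b}
  S via S→B a: +{a,b}
  S via S→d B: +{d}
  S: {a,b,d}  A: {a}  B: {a,b}
round 2: (no change)
  S: {a,b,d}  A: {a}  B: {a,b}

FOLLOW iteration:
FOLLOW(S) := {$}
[1]
  A→A a: FOLLOW(A) ⊇ FIRST(a) = {a}; new: +{a}
  S→B a: FOLLOW(B) ⊇ FIRST(a) = {a}; new: +{a}
  S→b A: FOLLOW(A) ⊇ FOLLOW(S) ⊇ {$}; new: +{$}
  S→d B: FOLLOW(B) ⊇ FOLLOW(S) ⊇ {$}; new: +{$}
  S: {$}  A: {$,a}  B: {$,a}
[2] (stable)
  S: {$}  A: {$,a}  B: {$,a}

FOLLOW(A) = ["$", "a"]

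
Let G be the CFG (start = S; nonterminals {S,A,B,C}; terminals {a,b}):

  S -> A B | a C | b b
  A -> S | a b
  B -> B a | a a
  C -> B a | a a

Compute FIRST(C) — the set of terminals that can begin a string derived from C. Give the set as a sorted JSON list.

FIRST sets, iterate to fixpoint:
iter 1:
  A via A→a b: +{a}
  B via B→a a: +{a}
  C via C→B a: +{a}
  S via S→A B: +{a}
  S via S→b b: +{b}
  FIRST(S)={a,b}  FIRST(A)={a}  FIRST(B)={a}  FIRST(C)={a}
iter 2:
  A via A→S: +{b}
  FIRST(S)={a,b}  FIRST(A)={a,b}  FIRST(B)={a}  FIRST(C)={a}
iter 3: (no change)
  FIRST(S)={a,b}  FIRST(A)={a,b}  FIRST(B)={a}  FIRST(C)={a}

FIRST(C) = ["a"]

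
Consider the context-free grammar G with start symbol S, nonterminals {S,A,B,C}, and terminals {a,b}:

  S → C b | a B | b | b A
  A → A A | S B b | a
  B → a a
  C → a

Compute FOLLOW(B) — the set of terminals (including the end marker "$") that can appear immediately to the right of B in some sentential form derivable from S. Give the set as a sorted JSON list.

FIRST sets, iterate to fixpoint:
[1]
  A via A→a: +{a}
  B via B→a a: +{a}
  C via C→a: +{a}
  S via S→C b: +{a}
  S via S→b: +{b}
  FIRST[S]={a,b}  FIRST[A]={a}  FIRST[B]={a}  FIRST[C]={a}
[2]
  A via A→S B b: +{b}
  FIRST[S]={a,b}  FIRST[A]={a,b}  FIRST[B]={a}  FIRST[C]={a}
[3] — fixpoint
  FIRST[S]={a,b}  FIRST[A]={a,b}  FIRST[B]={a}  FIRST[C]={a}

Compute FOLLOW by fixpoint:
seed FOLLOW(S) with $
round 1:
  A→A A: FOLLOW(A) ⊇ FIRST(A) = {a,b}; new: +{a,b}
  A→S B b: FOLLOW(S) ⊇ FIRST(B) = {a}; new: +{a}
  A→S B b: FOLLOW(B) ⊇ FIRST(b) = {b}; new: +{b}
  S→C b: FOLLOW(C) ⊇ FIRST(b) = {b}; new: +{b}
  S→a B: FOLLOW(B) ⊇ FOLLOW(S) ⊇ {$,a}; new: +{$,a}
  S→b A: FOLLOW(A) ⊇ FOLLOW(S) ⊇ {$,a}; new: +{$}
  S: {$,a}  A: {$,a,b}  B: {$,a,b}  C: {b}
round 2: done
  S: {$,a}  A: {$,a,b}  B: {$,a,b}  C: {b}

FOLLOW(B) = ["$", "a", "b"]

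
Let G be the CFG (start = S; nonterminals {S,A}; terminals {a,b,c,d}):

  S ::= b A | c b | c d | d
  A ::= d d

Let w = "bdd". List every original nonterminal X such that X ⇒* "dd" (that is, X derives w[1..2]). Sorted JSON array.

Convert to CNF:
  S -> T1 A | T2 T0 | T2 T1 | d
  A -> T0 T0
  T0 -> d
  T1 -> b
  T2 -> c

CYK table (by increasing span), restricted to cells inside w[1..2]:
  [1..1]={S,T0}  "d"  orig:{S}
  [2..2]={S,T0}  "d"  orig:{S}
  [1..2]={A}  "dd"

Original NTs in T[1,2] deriving "dd": ["A"]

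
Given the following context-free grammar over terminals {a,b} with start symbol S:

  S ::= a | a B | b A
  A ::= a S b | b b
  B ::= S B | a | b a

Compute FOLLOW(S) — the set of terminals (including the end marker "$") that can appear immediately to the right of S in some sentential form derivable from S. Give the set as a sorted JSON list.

Compute FIRST by fixpoint:
pass 1:
  A via A→a S b: +{a}
  A via A→b b: +{b}
  B via B→a: +{a}
  B via B→b a: +{b}
  S via S→a: +{a}
  S via S→b A: +{b}
  FIRST(S)={a,b}  FIRST(A)={a,b}  FIRST(B)={a,b}
pass 2: — fixpoint
  FIRST(S)={a,b}  FIRST(A)={a,b}  FIRST(B)={a,b}

FOLLOW iteration:
FOLLOW(S) := {$}
[1]
  A→a S b: FOLLOW(S) ⊇ FIRST(b) = {b}; new: +{b}
  B→S B: FOLLOW(S) ⊇ FIRST(B) = {a,b}; new: +{a}
  S→a B: FOLLOW(B) ⊇ FOLLOW(S) ⊇ {$,a,b}; new: +{$,a,b}
  S→b A: FOLLOW(A) ⊇ FOLLOW(S) ⊇ {$,a,b}; new: +{$,a,b}
  FOLLOW(S)={$,a,b}  FOLLOW(A)={$,a,b}  FOLLOW(B)={$,a,b}
[2] — fixpoint
  FOLLOW(S)={$,a,b}  FOLLOW(A)={$,a,b}  FOLLOW(B)={$,a,b}

FOLLOW(S) = ["$", "a", "b"]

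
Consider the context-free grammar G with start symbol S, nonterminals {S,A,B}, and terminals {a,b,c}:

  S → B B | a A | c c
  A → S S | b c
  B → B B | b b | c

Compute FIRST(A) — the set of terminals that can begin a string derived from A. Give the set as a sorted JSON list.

FIRST sets, iterate to fixpoint:
[1]
  A via A→b c: +{b}
  B via B→b b: +{b}
  B via B→c: +{c}
  S via S→B B: +{b,c}
  S via S→a A: +{a}
  FIRST(S)={a,b,c}  FIRST(A)={b}  FIRST(B)={b,c}
[2]
  A via A→S S: +{a,c}
  FIRST(S)={a,b,c}  FIRST(A)={a,b,c}  FIRST(B)={b,c}
[3] (stable)
  FIRST(S)={a,b,c}  FIRST(A)={a,b,c}  FIRST(B)={b,c}

FIRST(A) = ["a", "b", "c"]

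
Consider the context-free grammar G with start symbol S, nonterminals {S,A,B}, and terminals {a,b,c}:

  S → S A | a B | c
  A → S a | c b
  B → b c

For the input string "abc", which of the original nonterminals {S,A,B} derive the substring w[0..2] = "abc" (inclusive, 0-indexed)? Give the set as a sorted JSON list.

CNF form of G:
  S -> S A | T0 B | c
  A -> S T0 | T1 T2
  B -> T2 T1
  T0 -> a
  T1 -> c
  T2 -> b

Fill CYK table bottom-up, restricted to cells inside w[0..2]:
  T[0,0] 'a' = {T0}  orig:{}
  T[1,1] 'b' = {T2}  orig:{}
  T[2,2] 'c' = {S,T1}  orig:{S}
  T[0,1] 'ab' = ∅
  T[1,2] 'bc' = {B}
  T[0,2] 'abc' = {S}

Original NTs in T[0,2] deriving "abc": ["S"]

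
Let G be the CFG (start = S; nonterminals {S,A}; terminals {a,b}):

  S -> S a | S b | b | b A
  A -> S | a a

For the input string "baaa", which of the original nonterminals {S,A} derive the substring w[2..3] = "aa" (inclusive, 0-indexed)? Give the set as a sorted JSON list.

CNF form of G:
  S -> S T0 | S T1 | T1 A | b
  A -> S T0 | S T1 | T0 T0 | T1 A | b
  T0 -> a
  T1 -> b

CYK fill, restricted to cells inside w[2..3]:
  T[2,2] 'a' = {T0}  orig:{}
  T[3,3] 'a' = {T0}  orig:{}
  T[2,3] 'aa' = {A}

Original NTs in T[2,3] deriving "aa": ["A"]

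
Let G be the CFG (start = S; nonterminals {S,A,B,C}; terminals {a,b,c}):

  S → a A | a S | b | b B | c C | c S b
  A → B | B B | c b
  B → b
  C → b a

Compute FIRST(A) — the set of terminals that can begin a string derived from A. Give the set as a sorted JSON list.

Compute FIRST by fixpoint:
[1]
  A via A→c b: +{c}
  B via B→b: +{b}
  C via C→b a: +{b}
  S via S→a A: +{a}
  S via S→b: +{b}
  S via S→c C: +{c}
  FIRST(S)={a,b,c}  FIRST(A)={c}  FIRST(B)={b}  FIRST(C)={b}
[2]
  A via A→B: +{b}
  FIRST(S)={a,b,c}  FIRST(A)={b,c}  FIRST(B)={b}  FIRST(C)={b}
[3] — fixpoint
  FIRST(S)={a,b,c}  FIRST(A)={b,c}  FIRST(B)={b}  FIRST(C)={b}

FIRST(A) = ["b", "c"]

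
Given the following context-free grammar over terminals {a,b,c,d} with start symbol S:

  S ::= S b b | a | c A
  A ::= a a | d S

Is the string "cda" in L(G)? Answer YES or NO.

Convert to CNF:
  S -> S X4 | T3 A | a
  A -> T0 T0 | T1 S
  T0 -> a
  T1 -> d
  T2 -> b
  T3 -> c
  X4 -> T2 T2

CYK fill:
  T[0,0] 'c' = {T3}  orig:{}
  T[1,1] 'd' = {T1}  orig:{}
  T[2,2] 'a' = {S,T0}  orig:{S}
  T[0,1] 'cd' = ∅
  T[1,2] 'da' = {A}
  T[0,2] 'cda' = {S}

S ∈ T[0,2] ⇒ YES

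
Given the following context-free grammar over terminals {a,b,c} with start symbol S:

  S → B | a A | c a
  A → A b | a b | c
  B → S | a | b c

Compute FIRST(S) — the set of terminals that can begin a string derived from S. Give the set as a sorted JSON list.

Compute FIRST by fixpoint:
iter 1:
  A via A→a b: +{a}
  A via A→c: +{c}
  B via B→a: +{a}
  B via B→b c: +{b}
  S via S→B: +{a,b}
  S via S→c a: +{c}
  FIRST(S)={a,b,c}  FIRST(A)={a,c}  FIRST(B)={a,b}
iter 2:
  B via B→S: +{c}
  FIRST(S)={a,b,c}  FIRST(A)={a,c}  FIRST(B)={a,b,c}
iter 3: (stable)
  FIRST(S)={a,b,c}  FIRST(A)={a,c}  FIRST(B)={a,b,c}

FIRST(S) = ["a", "b", "c"]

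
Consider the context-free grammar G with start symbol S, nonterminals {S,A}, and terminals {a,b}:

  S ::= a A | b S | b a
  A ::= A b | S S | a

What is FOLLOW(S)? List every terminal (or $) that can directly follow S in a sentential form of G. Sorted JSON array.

FIRST sets, iterate to fixpoint:
pass 1:
  A via A→a: +{a}
  S via S→a A: +{a}
  S via S→b S: +{b}
  FIRST[S]={a,b}  FIRST[A]={a}
pass 2:
  A via A→S S: +{b}
  FIRST[S]={a,b}  FIRST[A]={a,b}
pass 3: (no change)
  FIRST[S]={a,b}  FIRST[A]={a,b}

Compute FOLLOW by fixpoint:
FOLLOW(S) := {$}
[1]
  A→A b: FOLLOW(A) ⊇ FIRST(b) = {b}; new: +{b}
  A→S S: FOLLOW(S) ⊇ FIRST(S) = {a,b}; new: +{a,b}
  S→a A: FOLLOW(A) ⊇ FOLLOW(S) ⊇ {$,a,b}; new: +{$,a}
  FOLLOW(S)={$,a,b}  FOLLOW(A)={$,a,b}
[2] (stable)
  FOLLOW(S)={$,a,b}  FOLLOW(A)={$,a,b}

FOLLOW(S) = ["$", "a", "b"]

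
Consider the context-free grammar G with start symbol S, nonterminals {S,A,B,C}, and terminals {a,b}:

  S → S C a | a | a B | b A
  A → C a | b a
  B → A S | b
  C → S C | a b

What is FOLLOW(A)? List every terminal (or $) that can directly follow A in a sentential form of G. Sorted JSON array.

Compute FIRST by fixpoint:
round 1:
  A via A→b a: +{b}
  B via B→A S: +{b}
  C via C→a b: +{a}
  S via S→a: +{a}
  S via S→b A: +{b}
  S: {a,b}  A: {b}  B: {b}  C: {a}
round 2:
  A via A→C a: +{a}
  B via B→A S: +{a}
  C via C→S C: +{b}
  S: {a,b}  A: {a,b}  B: {a,b}  C: {a,b}
round 3: (stable)
  S: {a,b}  A: {a,b}  B: {a,b}  C: {a,b}

FOLLOW iteration:
initialize: $ ∈ FOLLOW(S)
[1]
  A→C a: FOLLOW(C) ⊇ FIRST(a) = {a}; new: +{a}
  B→A S: FOLLOW(A) ⊇ FIRST(S) = {a,b}; new: +{a,b}
  C→S C: FOLLOW(S) ⊇ FIRST(C) = {a,b}; new: +{a,b}
  S→a B: FOLLOW(B) ⊇ FOLLOW(S) ⊇ {$,a,b}; new: +{$,a,b}
  S→b A: FOLLOW(A) ⊇ FOLLOW(S) ⊇ {$,a,b}; new: +{$}
  S: {$,a,b}  A: {$,a,b}  B: {$,a,b}  C: {a}
[2] (no change)
  S: {$,a,b}  A: {$,a,b}  B: {$,a,b}  C: {a}

FOLLOW(A) = ["$", "a", "b"]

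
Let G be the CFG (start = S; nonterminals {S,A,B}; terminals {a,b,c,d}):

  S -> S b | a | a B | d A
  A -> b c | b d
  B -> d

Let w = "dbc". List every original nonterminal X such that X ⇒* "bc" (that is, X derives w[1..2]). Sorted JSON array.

CNF form of G:
  S -> S T0 | T2 A | T3 B | a
  A -> T0 T1 | T0 T2
  B -> d
  T0 -> b
  T1 -> c
  T2 -> d
  T3 -> a

Fill CYK table bottom-up, restricted to cells inside w[1..2]:
  [1..1]={T0}  "b"  orig:{}
  [2..2]={T1}  "c"  orig:{}
  [1..2]={A}  "bc"

Original NTs in T[1,2] deriving "bc": ["A"]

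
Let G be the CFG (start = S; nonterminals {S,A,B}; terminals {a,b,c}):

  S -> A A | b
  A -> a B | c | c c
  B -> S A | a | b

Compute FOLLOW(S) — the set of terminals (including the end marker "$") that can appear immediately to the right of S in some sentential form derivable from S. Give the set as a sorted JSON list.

FIRST iteration:
[1]
  A via A→a B: +{a}
  A via A→c: +{c}
  B via B→a: +{a}
  B via B→b: +{b}
  S via S→A A: +{a,c}
  S via S→b: +{b}
  S: {a,b,c}  A: {a,c}  B: {a,b}
[2]
  B via B→S A: +{c}
  S: {a,b,c}  A: {a,c}  B: {a,b,c}
[3] — fixpoint
  S: {a,b,c}  A: {a,c}  B: {a,b,c}

Compute FOLLOW by fixpoint:
seed FOLLOW(S) with $
pass 1:
  B→S A: FOLLOW(S) ⊇ FIRST(A) = {a,c}; new: +{a,c}
  S→A A: FOLLOW(A) ⊇ FIRST(A) = {a,c}; new: +{a,c}
  S→A A: FOLLOW(A) ⊇ FOLLOW(S) ⊇ {$,a,c}; new: +{$}
  S: {$,a,c}  A: {$,a,c}  B: {}
pass 2:
  A→a B: FOLLOW(B) ⊇ FOLLOW(A) ⊇ {$,a,c}; new: +{$,a,c}
  S: {$,a,c}  A: {$,a,c}  B: {$,a,c}
pass 3: — fixpoint
  S: {$,a,c}  A: {$,a,c}  B: {$,a,c}

FOLLOW(S) = ["$", "a", "c"]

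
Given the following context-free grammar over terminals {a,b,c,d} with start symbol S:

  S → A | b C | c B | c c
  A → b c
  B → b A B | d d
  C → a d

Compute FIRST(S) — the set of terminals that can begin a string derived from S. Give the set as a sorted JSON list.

Compute FIRST by fixpoint:
pass 1:
  A via A→b c: +{b}
  B via B→b A B: +{b}
  B via B→d d: +{d}
  C via C→a d: +{a}
  S via S→A: +{b}
  S via S→c B: +{c}
  FIRST(S)={b,c}  FIRST(A)={b}  FIRST(B)={b,d}  FIRST(C)={a}
pass 2: (stable)
  FIRST(S)={b,c}  FIRST(A)={b}  FIRST(B)={b,d}  FIRST(C)={a}

FIRST(S) = ["b", "c"]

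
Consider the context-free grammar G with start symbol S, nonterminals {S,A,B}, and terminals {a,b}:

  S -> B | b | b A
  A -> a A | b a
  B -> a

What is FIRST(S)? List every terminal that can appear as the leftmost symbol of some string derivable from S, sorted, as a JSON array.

FIRST iteration:
iter 1:
  A via A→a A: +{a}
  A via A→b a: +{b}
  B via B→a: +{a}
  S via S→B: +{a}
  S via S→b: +{b}
  FIRST(S)={a,b}  FIRST(A)={a,b}  FIRST(B)={a}
iter 2: done
  FIRST(S)={a,b}  FIRST(A)={a,b}  FIRST(B)={a}

FIRST(S) = ["a", "b"]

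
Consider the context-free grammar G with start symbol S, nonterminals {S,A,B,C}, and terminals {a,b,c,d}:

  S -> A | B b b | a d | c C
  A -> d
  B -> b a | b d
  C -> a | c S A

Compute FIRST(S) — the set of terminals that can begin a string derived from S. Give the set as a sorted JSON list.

FIRST sets, iterate to fixpoint:
round 1:
  A via A→d: +{d}
  B via B→b a: +{b}
  C via C→a: +{a}
  C via C→c S A: +{c}
  S via S→A: +{d}
  S via S→B b b: +{b}
  S via S→a d: +{a}
  S via S→c C: +{c}
  FIRST(S)={a,b,c,d}  FIRST(A)={d}  FIRST(B)={b}  FIRST(C)={a,c}
round 2: done
  FIRST(S)={a,b,c,d}  FIRST(A)={d}  FIRST(B)={b}  FIRST(C)={a,c}

FIRST(S) = ["a", "b", "c", "d"]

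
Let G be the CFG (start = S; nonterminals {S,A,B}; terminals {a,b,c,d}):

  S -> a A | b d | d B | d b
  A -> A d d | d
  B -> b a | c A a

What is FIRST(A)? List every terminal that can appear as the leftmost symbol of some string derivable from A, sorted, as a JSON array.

Compute FIRST by fixpoint:
[1]
  A via A→d: +{d}
  B via B→b a: +{b}
  B via B→c A a: +{c}
  S via S→a A: +{a}
  S via S→b d: +{b}
  S via S→d B: +{d}
  FIRST(S)={a,b,d}  FIRST(A)={d}  FIRST(B)={b,c}
[2] (stable)
  FIRST(S)={a,b,d}  FIRST(A)={d}  FIRST(B)={b,c}

FIRST(A) = ["d"]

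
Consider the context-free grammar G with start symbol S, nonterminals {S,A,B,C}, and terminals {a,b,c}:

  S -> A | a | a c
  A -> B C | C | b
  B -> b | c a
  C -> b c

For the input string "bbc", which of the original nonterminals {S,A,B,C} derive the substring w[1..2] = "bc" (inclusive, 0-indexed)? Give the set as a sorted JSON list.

CNF form of G:
  S -> B C | T0 T1 | T2 T1 | a | b
  A -> B C | T0 T1 | b
  B -> T1 T2 | b
  C -> T0 T1
  T0 -> b
  T1 -> c
  T2 -> a

CYK table (by increasing span) — only the sub-triangle for w[1..2]:
  cell(1,1) b: {A,B,S,T0}  orig:{A,B,S}
  cell(2,2) c: {T1}  orig:{}
  cell(1,2) bc: {A,C,S}

Original NTs in T[1,2] deriving "bc": ["A", "C", "S"]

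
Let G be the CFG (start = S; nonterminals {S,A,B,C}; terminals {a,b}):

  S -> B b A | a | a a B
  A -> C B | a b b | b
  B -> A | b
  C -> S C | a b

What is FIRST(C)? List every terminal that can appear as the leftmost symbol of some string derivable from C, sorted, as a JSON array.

FIRST sets, iterate to fixpoint:
iter 1:
  A via A→a b b: +{a}
  A via A→b: +{b}
  B via B→A: +{a,b}
  C via C→a b: +{a}
  S via S→B b A: +{a,b}
  S: {a,b}  A: {a,b}  B: {a,b}  C: {a}
iter 2:
  C via C→S C: +{b}
  S: {a,b}  A: {a,b}  B: {a,b}  C: {a,b}
iter 3: (no change)
  S: {a,b}  A: {a,b}  B: {a,b}  C: {a,b}

FIRST(C) = ["a", "b"]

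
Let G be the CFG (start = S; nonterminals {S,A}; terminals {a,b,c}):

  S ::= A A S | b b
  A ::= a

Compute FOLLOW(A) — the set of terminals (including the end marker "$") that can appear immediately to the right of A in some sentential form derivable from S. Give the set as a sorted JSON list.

FIRST sets, iterate to fixpoint:
pass 1:
  A via A→a: +{a}
  S via S→A A S: +{a}
  S via S→b b: +{b}
  S: {a,b}  A: {a}
pass 2: — fixpoint
  S: {a,b}  A: {a}

Compute FOLLOW by fixpoint:
seed FOLLOW(S) with $
[1]
  S→A A S: FOLLOW(A) ⊇ FIRST(A) = {a}; new: +{a}
  S→A A S: FOLLOW(A) ⊇ FIRST(S) = {a,b}; new: +{b}
  FOLLOW[S]={$}  FOLLOW[A]={a,b}
[2] — fixpoint
  FOLLOW[S]={$}  FOLLOW[A]={a,b}

FOLLOW(A) = ["a", "b"]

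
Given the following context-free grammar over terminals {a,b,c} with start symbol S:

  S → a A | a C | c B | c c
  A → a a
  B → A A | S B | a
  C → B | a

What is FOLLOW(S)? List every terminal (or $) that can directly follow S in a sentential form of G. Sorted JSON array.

FIRST sets, iterate to fixpoint:
[1]
  A via A→a a: +{a}
  B via B→A A: +{a}
  C via C→B: +{a}
  S via S→a A: +{a}
  S via S→c B: +{c}
  FIRST(S)={a,c}  FIRST(A)={a}  FIRST(B)={a}  FIRST(C)={a}
[2]
  B via B→S B: +{c}
  C via C→B: +{c}
  FIRST(S)={a,c}  FIRST(A)={a}  FIRST(B)={a,c}  FIRST(C)={a,c}
[3] — fixpoint
  FIRST(S)={a,c}  FIRST(A)={a}  FIRST(B)={a,c}  FIRST(C)={a,c}

Compute FOLLOW by fixpoint:
FOLLOW(S) := {$}
pass 1:
  B→A A: FOLLOW(A) ⊇ FIRST(A) = {a}; new: +{a}
  B→S B: FOLLOW(S) ⊇ FIRST(B) = {a,c}; new: +{a,c}
  S→a A: FOLLOW(A) ⊇ FOLLOW(S) ⊇ {$,a,c}; new: +{$,c}
  S→a C: FOLLOW(C) ⊇ FOLLOW(S) ⊇ {$,a,c}; new: +{$,a,c}
  S→c B: FOLLOW(B) ⊇ FOLLOW(S) ⊇ {$,a,c}; new: +{$,a,c}
  FOLLOW(S)={$,a,c}  FOLLOW(A)={$,a,c}  FOLLOW(B)={$,a,c}  FOLLOW(C)={$,a,c}
pass 2: done
  FOLLOW(S)={$,a,c}  FOLLOW(A)={$,a,c}  FOLLOW(B)={$,a,c}  FOLLOW(C)={$,a,c}

FOLLOW(S) = ["$", "a", "c"]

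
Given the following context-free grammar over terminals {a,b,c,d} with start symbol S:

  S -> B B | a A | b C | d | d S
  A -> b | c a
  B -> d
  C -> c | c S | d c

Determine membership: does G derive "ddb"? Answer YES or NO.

CNF form of G:
  S -> B B | T1 A | T2 S | T3 C | d
  A -> T0 T1 | b
  B -> d
  C -> T0 S | T2 T0 | c
  T0 -> c
  T1 -> a
  T2 -> d
  T3 -> b

Fill CYK table bottom-up:
  [0..0]={B,S,T2}  "d"  orig:{B,S}
  [1..1]={B,S,T2}  "d"  orig:{B,S}
  [2..2]={A,T3}  "b"  orig:{A}
  [0..1]={S}  "dd"
  [1..2]=∅  "db"
  [0..2]=∅  "ddb"

S ∉ T[0,2] ⇒ NO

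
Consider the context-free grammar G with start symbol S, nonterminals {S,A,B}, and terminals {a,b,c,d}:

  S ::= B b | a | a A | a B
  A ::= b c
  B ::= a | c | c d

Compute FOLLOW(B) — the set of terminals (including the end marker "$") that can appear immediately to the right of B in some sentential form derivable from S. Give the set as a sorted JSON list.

FIRST sets, iterate to fixpoint:
round 1:
  A via A→b c: +{b}
  B via B→a: +{a}
  B via B→c: +{c}
  S via S→B b: +{a,c}
  FIRST[S]={a,c}  FIRST[A]={b}  FIRST[B]={a,c}
round 2: done
  FIRST[S]={a,c}  FIRST[A]={b}  FIRST[B]={a,c}

Compute FOLLOW by fixpoint:
initialize: $ ∈ FOLLOW(S)
iter 1:
  S→B b: FOLLOW(B) ⊇ FIRST(b) = {b}; new: +{b}
  S→a A: FOLLOW(A) ⊇ FOLLOW(S) ⊇ {$}; new: +{$}
  S→a B: FOLLOW(B) ⊇ FOLLOW(S) ⊇ {$}; new: +{$}
  S: {$}  A: {$}  B: {$,b}
iter 2: done
  S: {$}  A: {$}  B: {$,b}

FOLLOW(B) = ["$", "b"]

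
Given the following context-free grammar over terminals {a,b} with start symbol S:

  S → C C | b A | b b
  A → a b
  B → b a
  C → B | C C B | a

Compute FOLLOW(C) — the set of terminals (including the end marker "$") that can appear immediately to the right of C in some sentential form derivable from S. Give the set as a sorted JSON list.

FIRST iteration:
[1]
  A via A→a b: +{a}
  B via B→b a: +{b}
  C via C→B: +{b}
  C via C→a: +{a}
  S via S→C C: +{a,b}
  FIRST[S]={a,b}  FIRST[A]={a}  FIRST[B]={b}  FIRST[C]={a,b}
[2] — fixpoint
  FIRST[S]={a,b}  FIRST[A]={a}  FIRST[B]={b}  FIRST[C]={a,b}

FOLLOW sets:
seed FOLLOW(S) with $
iter 1:
  C→C C B: FOLLOW(C) ⊇ FIRST(C) = {a,b}; new: +{a,b}
  C→C C B: FOLLOW(B) ⊇ FOLLOW(C) ⊇ {a,b}; new: +{a,b}
  S→C C: FOLLOW(C) ⊇ FOLLOW(S) ⊇ {$}; new: +{$}
  S→b A: FOLLOW(A) ⊇ FOLLOW(S) ⊇ {$}; new: +{$}
  FOLLOW(S)={$}  FOLLOW(A)={$}  FOLLOW(B)={a,b}  FOLLOW(C)={$,a,b}
iter 2:
  C→B: FOLLOW(B) ⊇ FOLLOW(C) ⊇ {$,a,b}; new: +{$}
  FOLLOW(S)={$}  FOLLOW(A)={$}  FOLLOW(B)={$,a,b}  FOLLOW(C)={$,a,b}
iter 3: — fixpoint
  FOLLOW(S)={$}  FOLLOW(A)={$}  FOLLOW(B)={$,a,b}  FOLLOW(C)={$,a,b}

FOLLOW(C) = ["$", "a", "b"]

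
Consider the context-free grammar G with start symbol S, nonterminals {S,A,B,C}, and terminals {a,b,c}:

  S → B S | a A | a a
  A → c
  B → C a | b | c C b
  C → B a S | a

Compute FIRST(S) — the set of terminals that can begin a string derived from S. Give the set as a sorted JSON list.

FIRST iteration:
pass 1:
  A via A→c: +{c}
  B via B→b: +{b}
  B via B→c C b: +{c}
  C via C→B a S: +{b,c}
  C via C→a: +{a}
  S via S→B S: +{b,c}
  S via S→a A: +{a}
  S: {a,b,c}  A: {c}  B: {b,c}  C: {a,b,c}
pass 2:
  B via B→C a: +{a}
  S: {a,b,c}  A: {c}  B: {a,b,c}  C: {a,b,c}
pass 3: done
  S: {a,b,c}  A: {c}  B: {a,b,c}  C: {a,b,c}

FIRST(S) = ["a", "b", "c"]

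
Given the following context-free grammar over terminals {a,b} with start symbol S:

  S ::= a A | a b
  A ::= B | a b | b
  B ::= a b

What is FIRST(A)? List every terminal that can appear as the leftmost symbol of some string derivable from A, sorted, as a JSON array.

Compute FIRST by fixpoint:
iter 1:
  A via A→a b: +{a}
  A via A→b: +{b}
  B via B→a b: +{a}
  S via S→a A: +{a}
  FIRST[S]={a}  FIRST[A]={a,b}  FIRST[B]={a}
iter 2: (stable)
  FIRST[S]={a}  FIRST[A]={a,b}  FIRST[B]={a}

FIRST(A) = ["a", "b"]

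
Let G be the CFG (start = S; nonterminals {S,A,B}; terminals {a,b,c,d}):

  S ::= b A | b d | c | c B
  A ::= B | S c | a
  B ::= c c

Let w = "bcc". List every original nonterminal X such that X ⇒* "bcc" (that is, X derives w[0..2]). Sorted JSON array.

CNF form of G:
  S -> T0 B | T1 A | T1 T2 | c
  A -> S T0 | T0 T0 | a
  B -> T0 T0
  T0 -> c
  T1 -> b
  T2 -> d

CYK fill — only the sub-triangle for w[0..2]:
  T[0,0] 'b' = {T1}  orig:{}
  T[1,1] 'c' = {S,T0}  orig:{S}
  T[2,2] 'c' = {S,T0}  orig:{S}
  T[0,1] 'bc' = ∅
  T[1,2] 'cc' = {A,B}
  T[0,2] 'bcc' = {S}

Original NTs in T[0,2] deriving "bcc": ["S"]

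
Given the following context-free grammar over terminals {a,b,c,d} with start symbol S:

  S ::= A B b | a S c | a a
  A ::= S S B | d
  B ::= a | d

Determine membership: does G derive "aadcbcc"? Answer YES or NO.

Convert to CNF:
  S -> A X4 | T1 T1 | T1 X5
  A -> S X3 | d
  B -> a | d
  T0 -> b
  T1 -> a
  T2 -> c
  X3 -> S B
  X4 -> B T0
  X5 -> S T2

CYK table (by increasing span):
  cell(0,0) a: {B,T1}  orig:{B}
  cell(1,1) a: {B,T1}  orig:{B}
  cell(2,2) d: {A,B}
  cell(3,3) c: {T2}  orig:{}
  cell(4,4) b: {T0}  orig:{}
  cell(5,5) c: {T2}  orig:{}
  cell(6,6) c: {T2}  orig:{}
  cell(0,1) aa: {S}
  cell(1,2) ad: ∅
  cell(2,3) dc: ∅
  cell(3,4) cb: ∅
  cell(4,5) bc: ∅
  cell(5,6) cc: ∅
  cell(0,2) aad: {X3}  orig:{}
  cell(1,3) adc: ∅
  cell(2,4) dcb: ∅
  cell(3,5) cbc: ∅
  cell(4,6) bcc: ∅
  cell(0,3) aadc: ∅
  cell(1,4) adcb: ∅
  cell(2,5) dcbc: ∅
  cell(3,6) cbcc: ∅
  cell(0,4) aadcb: ∅
  cell(1,5) adcbc: ∅
  cell(2,6) dcbcc: ∅
  cell(0,5) aadcbc: ∅
  cell(1,6) adcbcc: ∅
  cell(0,6) aadcbcc: ∅

S ∉ T[0,6] ⇒ NO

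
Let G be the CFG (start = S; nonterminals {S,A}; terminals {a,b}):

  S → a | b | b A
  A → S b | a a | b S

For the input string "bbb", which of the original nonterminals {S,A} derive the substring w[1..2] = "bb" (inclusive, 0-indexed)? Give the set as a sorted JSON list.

CNF form of G:
  S -> T0 A | a | b
  A -> S T0 | T0 S | T1 T1
  T0 -> b
  T1 -> a

Fill CYK table bottom-up — only the sub-triangle for w[1..2]:
  T[1,1] 'b' = {S,T0}  orig:{S}
  T[2,2] 'b' = {S,T0}  orig:{S}
  T[1,2] 'bb' = {A}

Original NTs in T[1,2] deriving "bb": ["A"]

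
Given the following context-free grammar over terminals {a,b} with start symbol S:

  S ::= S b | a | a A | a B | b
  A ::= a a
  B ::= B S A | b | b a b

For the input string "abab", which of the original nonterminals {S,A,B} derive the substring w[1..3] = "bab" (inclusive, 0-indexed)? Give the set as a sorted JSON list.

CNF form of G:
  S -> S T1 | T0 A | T0 B | a | b
  A -> T0 T0
  B -> B X2 | T1 X3 | b
  T0 -> a
  T1 -> b
  X2 -> S A
  X3 -> T0 T1

Fill CYK table bottom-up — only the sub-triangle for w[1..3]:
  cell(1,1) b: {B,S,T1}  orig:{B,S}
  cell(2,2) a: {S,T0}  orig:{S}
  cell(3,3) b: {B,S,T1}  orig:{B,S}
  cell(1,2) ba: ∅
  cell(2,3) ab: {S,X3}  orig:{S}
  cell(1,3) bab: {B}

Original NTs in T[1,3] deriving "bab": ["B"]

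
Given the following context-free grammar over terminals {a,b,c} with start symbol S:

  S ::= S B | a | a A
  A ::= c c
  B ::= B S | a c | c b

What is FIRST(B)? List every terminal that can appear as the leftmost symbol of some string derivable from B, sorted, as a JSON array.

Compute FIRST by fixpoint:
round 1:
  A via A→c c: +{c}
  B via B→a c: +{a}
  B via B→c b: +{c}
  S via S→a: +{a}
  FIRST(S)={a}  FIRST(A)={c}  FIRST(B)={a,c}
round 2: done
  FIRST(S)={a}  FIRST(A)={c}  FIRST(B)={a,c}

FIRST(B) = ["a", "c"]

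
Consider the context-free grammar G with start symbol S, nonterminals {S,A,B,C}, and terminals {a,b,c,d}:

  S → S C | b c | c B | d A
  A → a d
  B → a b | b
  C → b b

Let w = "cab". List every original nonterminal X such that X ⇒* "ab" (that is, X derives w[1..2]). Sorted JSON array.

CNF form of G:
  S -> S C | T1 A | T2 T3 | T3 B
  A -> T0 T1
  B -> T0 T2 | b
  C -> T2 T2
  T0 -> a
  T1 -> d
  T2 -> b
  T3 -> c

Fill CYK table bottom-up — only the sub-triangle for w[1..2]:
  T[1,1] 'a' = {T0}  orig:{}
  T[2,2] 'b' = {B,T2}  orig:{B}
  T[1,2] 'ab' = {B}

Original NTs in T[1,2] deriving "ab": ["B"]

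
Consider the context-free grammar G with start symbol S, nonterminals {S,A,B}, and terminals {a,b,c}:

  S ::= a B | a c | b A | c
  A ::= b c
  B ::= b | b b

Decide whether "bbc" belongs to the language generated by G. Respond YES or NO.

CNF form of G:
  S -> T0 A | T2 B | T2 T1 | c
  A -> T0 T1
  B -> T0 T0 | b
  T0 -> b
  T1 -> c
  T2 -> a

CYK table (by increasing span):
  cell(0,0) b: {B,T0}  orig:{B}
  cell(1,1) b: {B,T0}  orig:{B}
  cell(2,2) c: {S,T1}  orig:{S}
  cell(0,1) bb: {B}
  cell(1,2) bc: {A}
  cell(0,2) bbc: {S}

S ∈ T[0,2] ⇒ YES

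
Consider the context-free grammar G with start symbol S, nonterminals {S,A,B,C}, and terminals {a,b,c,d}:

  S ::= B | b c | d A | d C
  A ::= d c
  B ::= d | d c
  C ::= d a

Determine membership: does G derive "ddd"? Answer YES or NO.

CNF form of G:
  S -> T0 A | T0 C | T0 T1 | T3 T1 | d
  A -> T0 T1
  B -> T0 T1 | d
  C -> T0 T2
  T0 -> d
  T1 -> c
  T2 -> a
  T3 -> b

Fill CYK table bottom-up:
  [0..0]={B,S,T0}  "d"  orig:{B,S}
  [1..1]={B,S,T0}  "d"  orig:{B,S}
  [2..2]={B,S,T0}  "d"  orig:{B,S}
  [0..1]=∅  "dd"
  [1..2]=∅  "dd"
  [0..2]=∅  "ddd"

S ∉ T[0,2] ⇒ NO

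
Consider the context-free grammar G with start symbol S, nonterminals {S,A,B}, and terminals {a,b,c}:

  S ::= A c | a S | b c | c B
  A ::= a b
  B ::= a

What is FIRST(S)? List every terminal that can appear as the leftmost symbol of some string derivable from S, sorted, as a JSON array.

FIRST iteration:
round 1:
  A via A→a b: +{a}
  B via B→a: +{a}
  S via S→A c: +{a}
  S via S→b c: +{b}
  S via S→c B: +{c}
  FIRST(S)={a,b,c}  FIRST(A)={a}  FIRST(B)={a}
round 2: done
  FIRST(S)={a,b,c}  FIRST(A)={a}  FIRST(B)={a}

FIRST(S) = ["a", "b", "c"]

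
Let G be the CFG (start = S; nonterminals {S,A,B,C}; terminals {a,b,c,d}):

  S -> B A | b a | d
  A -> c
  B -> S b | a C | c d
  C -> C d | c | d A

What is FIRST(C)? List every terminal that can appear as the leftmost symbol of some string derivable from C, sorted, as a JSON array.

Compute FIRST by fixpoint:
[1]
  A via A→c: +{c}
  B via B→a C: +{a}
  B via B→c d: +{c}
  C via C→c: +{c}
  C via C→d A: +{d}
  S via S→B A: +{a,c}
  S via S→b a: +{b}
  S via S→d: +{d}
  FIRST(S)={a,b,c,d}  FIRST(A)={c}  FIRST(B)={a,c}  FIRST(C)={c,d}
[2]
  B via B→S b: +{b,d}
  FIRST(S)={a,b,c,d}  FIRST(A)={c}  FIRST(B)={a,b,c,d}  FIRST(C)={c,d}
[3] (no change)
  FIRST(S)={a,b,c,d}  FIRST(A)={c}  FIRST(B)={a,b,c,d}  FIRST(C)={c,d}

FIRST(C) = ["c", "d"]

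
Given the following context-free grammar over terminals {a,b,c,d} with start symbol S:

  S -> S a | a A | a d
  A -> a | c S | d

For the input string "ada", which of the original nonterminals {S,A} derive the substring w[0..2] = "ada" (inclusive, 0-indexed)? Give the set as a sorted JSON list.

CNF form of G:
  S -> S T1 | T1 A | T1 T2
  A -> T0 S | a | d
  T0 -> c
  T1 -> a
  T2 -> d

CYK table (by increasing span), restricted to cells inside w[0..2]:
  cell(0,0) a: {A,T1}  orig:{A}
  cell(1,1) d: {A,T2}  orig:{A}
  cell(2,2) a: {A,T1}  orig:{A}
  cell(0,1) ad: {S}
  cell(1,2) da: ∅
  cell(0,2) ada: {S}

Original NTs in T[0,2] deriving "ada": ["S"]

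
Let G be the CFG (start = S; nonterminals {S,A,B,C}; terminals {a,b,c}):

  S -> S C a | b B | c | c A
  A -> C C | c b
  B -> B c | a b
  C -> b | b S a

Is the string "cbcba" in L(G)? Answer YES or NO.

CNF form of G:
  S -> S X4 | T0 A | T1 B | c
  A -> C C | T0 T1
  B -> B T0 | T2 T1
  C -> T1 X3 | b
  T0 -> c
  T1 -> b
  T2 -> a
  X3 -> S T2
  X4 -> C T2

Fill CYK table bottom-up:
  T[0,0] 'c' = {S,T0}  orig:{S}
  T[1,1] 'b' = {C,T1}  orig:{C}
  T[2,2] 'c' = {S,T0}  orig:{S}
  T[3,3] 'b' = {C,T1}  orig:{C}
  T[4,4] 'a' = {T2}  orig:{}
  T[0,1] 'cb' = {A}
  T[1,2] 'bc' = ∅
  T[2,3] 'cb' = {A}
  T[3,4] 'ba' = {X4}  orig:{}
  T[0,2] 'cbc' = ∅
  T[1,3] 'bcb' = ∅
  T[2,4] 'cba' = {S}
  T[0,3] 'cbcb' = ∅
  T[1,4] 'bcba' = ∅
  T[0,4] 'cbcba' = ∅

S ∉ T[0,4] ⇒ NO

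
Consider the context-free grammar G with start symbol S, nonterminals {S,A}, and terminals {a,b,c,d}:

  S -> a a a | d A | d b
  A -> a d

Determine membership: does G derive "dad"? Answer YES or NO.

CNF form of G:
  S -> T0 X3 | T1 A | T1 T2
  A -> T0 T1
  T0 -> a
  T1 -> d
  T2 -> b
  X3 -> T0 T0

CYK table (by increasing span):
  T[0,0] 'd' = {T1}  orig:{}
  T[1,1] 'a' = {T0}  orig:{}
  T[2,2] 'd' = {T1}  orig:{}
  T[0,1] 'da' = ∅
  T[1,2] 'ad' = {A}
  T[0,2] 'dad' = {S}

S ∈ T[0,2] ⇒ YES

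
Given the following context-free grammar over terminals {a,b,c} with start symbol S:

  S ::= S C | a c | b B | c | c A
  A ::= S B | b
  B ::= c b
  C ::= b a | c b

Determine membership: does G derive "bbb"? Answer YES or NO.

CNF form of G:
  S -> S C | T0 A | T1 B | T2 T0 | c
  A -> S B | b
  B -> T0 T1
  C -> T0 T1 | T1 T2
  T0 -> c
  T1 -> b
  T2 -> a

CYK fill:
  cell(0,0) b: {A,T1}  orig:{A}
  cell(1,1) b: {A,T1}  orig:{A}
  cell(2,2) b: {A,T1}  orig:{A}
  cell(0,1) bb: ∅
  cell(1,2) bb: ∅
  cell(0,2) bbb: ∅

S ∉ T[0,2] ⇒ NO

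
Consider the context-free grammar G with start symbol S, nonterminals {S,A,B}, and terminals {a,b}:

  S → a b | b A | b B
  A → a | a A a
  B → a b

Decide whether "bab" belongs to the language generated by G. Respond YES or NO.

Convert to CNF:
  S -> T0 T1 | T1 A | T1 B
  A -> T0 X2 | a
  B -> T0 T1
  T0 -> a
  T1 -> b
  X2 -> A T0

CYK fill:
  T[0,0] 'b' = {T1}  orig:{}
  T[1,1] 'a' = {A,T0}  orig:{A}
  T[2,2] 'b' = {T1}  orig:{}
  T[0,1] 'ba' = {S}
  T[1,2] 'ab' = {B,S}
  T[0,2] 'bab' = {S}

S ∈ T[0,2] ⇒ YES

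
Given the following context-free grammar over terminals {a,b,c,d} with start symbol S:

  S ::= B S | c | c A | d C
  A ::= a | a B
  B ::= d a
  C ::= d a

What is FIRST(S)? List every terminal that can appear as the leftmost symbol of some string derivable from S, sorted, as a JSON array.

Compute FIRST by fixpoint:
pass 1:
  A via A→a: +{a}
  B via B→d a: +{d}
  C via C→d a: +{d}
  S via S→B S: +{d}
  S via S→c: +{c}
  FIRST(S)={c,d}  FIRST(A)={a}  FIRST(B)={d}  FIRST(C)={d}
pass 2: done
  FIRST(S)={c,d}  FIRST(A)={a}  FIRST(B)={d}  FIRST(C)={d}

FIRST(S) = ["c", "d"]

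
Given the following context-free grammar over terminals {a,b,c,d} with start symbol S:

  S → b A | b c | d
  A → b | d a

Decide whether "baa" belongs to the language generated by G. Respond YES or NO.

CNF form of G:
  S -> T2 A | T2 T3 | d
  A -> T0 T1 | b
  T0 -> d
  T1 -> a
  T2 -> b
  T3 -> c

CYK fill:
  cell(0,0) b: {A,T2}  orig:{A}
  cell(1,1) a: {T1}  orig:{}
  cell(2,2) a: {T1}  orig:{}
  cell(0,1) ba: ∅
  cell(1,2) aa: ∅
  cell(0,2) baa: ∅

S ∉ T[0,2] ⇒ NO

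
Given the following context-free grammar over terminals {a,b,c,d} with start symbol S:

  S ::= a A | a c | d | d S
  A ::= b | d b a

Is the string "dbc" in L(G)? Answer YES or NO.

CNF form of G:
  S -> T0 S | T2 A | T2 T3 | d
  A -> T0 X4 | b
  T0 -> d
  T1 -> b
  T2 -> a
  T3 -> c
  X4 -> T1 T2

CYK fill:
  T[0,0] 'd' = {S,T0}  orig:{S}
  T[1,1] 'b' = {A,T1}  orig:{A}
  T[2,2] 'c' = {T3}  orig:{}
  T[0,1] 'db' = ∅
  T[1,2] 'bc' = ∅
  T[0,2] 'dbc' = ∅

S ∉ T[0,2] ⇒ NO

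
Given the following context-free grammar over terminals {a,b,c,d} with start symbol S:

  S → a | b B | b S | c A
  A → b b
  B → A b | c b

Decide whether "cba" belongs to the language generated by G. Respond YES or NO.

Convert to CNF:
  S -> T0 B | T0 S | T1 A | a
  A -> T0 T0
  B -> A T0 | T1 T0
  T0 -> b
  T1 -> c

Fill CYK table bottom-up:
  cell(0,0) c: {T1}  orig:{}
  cell(1,1) b: {T0}  orig:{}
  cell(2,2) a: {S}
  cell(0,1) cb: {B}
  cell(1,2) ba: {S}
  cell(0,2) cba: ∅

S ∉ T[0,2] ⇒ NO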